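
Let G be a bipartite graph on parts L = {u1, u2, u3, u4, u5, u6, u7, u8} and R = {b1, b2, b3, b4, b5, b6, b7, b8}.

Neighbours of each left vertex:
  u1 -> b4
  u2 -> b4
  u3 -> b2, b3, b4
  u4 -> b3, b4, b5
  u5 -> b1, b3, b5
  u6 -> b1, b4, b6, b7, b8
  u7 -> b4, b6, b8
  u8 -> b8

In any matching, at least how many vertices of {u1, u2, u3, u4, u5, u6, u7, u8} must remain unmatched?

A valid assignment of size 7: u1–b4, u3–b2, u4–b5, u5–b3, u6–b7, u7–b6, u8–b8.
The set {u1, u2} has only 1 neighbour ({b4}), so by Hall's theorem at most 7 of the 8 left vertices can be matched.
That matches 7 of the 8, leaving 1 unmatched; no matching can do better.

1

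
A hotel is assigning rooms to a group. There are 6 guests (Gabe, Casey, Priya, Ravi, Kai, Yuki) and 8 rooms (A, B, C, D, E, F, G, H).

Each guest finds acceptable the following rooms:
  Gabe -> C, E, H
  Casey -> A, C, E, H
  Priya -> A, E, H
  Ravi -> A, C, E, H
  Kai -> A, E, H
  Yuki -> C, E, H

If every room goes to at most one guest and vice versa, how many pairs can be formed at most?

For example, pair Gabe-C, Casey-A, Priya-H, Ravi-E.
The set {Gabe, Casey, Priya, Ravi, Kai, Yuki} has only 4 neighbours ({A, C, E, H}), so by Hall's theorem at most 4 of the 6 guests can be matched.

4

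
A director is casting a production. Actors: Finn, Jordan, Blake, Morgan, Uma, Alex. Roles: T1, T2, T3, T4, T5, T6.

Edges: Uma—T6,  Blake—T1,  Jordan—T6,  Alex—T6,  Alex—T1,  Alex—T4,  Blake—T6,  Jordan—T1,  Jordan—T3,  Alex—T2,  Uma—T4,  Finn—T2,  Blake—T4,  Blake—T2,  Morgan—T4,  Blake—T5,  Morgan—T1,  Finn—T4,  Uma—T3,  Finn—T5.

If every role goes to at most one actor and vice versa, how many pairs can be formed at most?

For example, pair Finn-T5, Jordan-T6, Blake-T4, Morgan-T1, Uma-T3, Alex-T2.
This saturates every actor, so 6 is the maximum.

6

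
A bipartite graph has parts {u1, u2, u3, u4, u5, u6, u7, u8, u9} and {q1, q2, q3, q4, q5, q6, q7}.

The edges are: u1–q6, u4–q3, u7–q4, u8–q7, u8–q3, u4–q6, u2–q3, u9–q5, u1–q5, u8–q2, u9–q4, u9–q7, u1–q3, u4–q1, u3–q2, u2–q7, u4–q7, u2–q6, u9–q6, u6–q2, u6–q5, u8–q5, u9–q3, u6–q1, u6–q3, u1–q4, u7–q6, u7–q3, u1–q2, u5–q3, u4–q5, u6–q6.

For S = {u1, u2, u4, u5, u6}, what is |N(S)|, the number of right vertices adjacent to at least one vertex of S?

The union of neighbours of {u1, u2, u4, u5, u6} is {q1, q2, q3, q4, q5, q6, q7}, which has 7 elements.
Since |N(S)| = 7 ≥ |S| = 5, Hall's condition holds for this subset.

7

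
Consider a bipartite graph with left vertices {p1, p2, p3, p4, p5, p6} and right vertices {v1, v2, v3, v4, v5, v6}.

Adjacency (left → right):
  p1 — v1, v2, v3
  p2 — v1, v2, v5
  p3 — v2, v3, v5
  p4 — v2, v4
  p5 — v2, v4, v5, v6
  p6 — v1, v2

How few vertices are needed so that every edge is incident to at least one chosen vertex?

6

The 6 edges p1–v1, p2–v5, p3–v3, p4–v4, p5–v6, p6–v2 form a matching, so any vertex cover needs at least 6 vertices (one per matched edge).
Conversely {p1, p2, p3, p4, p5, p6} meets every edge and has exactly 6 vertices, so 6 is optimal.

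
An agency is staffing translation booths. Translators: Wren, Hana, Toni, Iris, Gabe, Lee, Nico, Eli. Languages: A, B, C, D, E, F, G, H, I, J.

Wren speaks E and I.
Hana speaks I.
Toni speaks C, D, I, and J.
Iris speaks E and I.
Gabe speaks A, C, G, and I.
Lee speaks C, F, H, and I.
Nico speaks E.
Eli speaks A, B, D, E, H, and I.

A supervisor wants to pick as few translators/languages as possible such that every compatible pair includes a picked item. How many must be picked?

A maximum matching has 6 edges (e.g. Wren–E, Hana–I, Toni–J, Gabe–C, Lee–F, Eli–A).
By König's theorem the minimum vertex cover has the same size. One such cover is {Toni, Gabe, Lee, Eli, E, I}.

6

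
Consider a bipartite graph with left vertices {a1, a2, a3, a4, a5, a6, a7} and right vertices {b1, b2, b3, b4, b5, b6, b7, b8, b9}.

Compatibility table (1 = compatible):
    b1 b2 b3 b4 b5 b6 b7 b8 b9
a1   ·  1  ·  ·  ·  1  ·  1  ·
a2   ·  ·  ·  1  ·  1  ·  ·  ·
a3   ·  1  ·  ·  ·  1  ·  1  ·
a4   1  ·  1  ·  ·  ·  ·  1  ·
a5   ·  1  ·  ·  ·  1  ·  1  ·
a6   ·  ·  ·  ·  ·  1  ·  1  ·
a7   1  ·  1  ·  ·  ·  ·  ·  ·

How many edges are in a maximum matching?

For example, pair a1–b2, a2–b4, a3–b6, a4–b1, a5–b8, a7–b3.
The set {a1, a3, a5, a6} has only 3 neighbours ({b2, b6, b8}), so by Hall's theorem at most 6 of the 7 left vertices can be matched.

6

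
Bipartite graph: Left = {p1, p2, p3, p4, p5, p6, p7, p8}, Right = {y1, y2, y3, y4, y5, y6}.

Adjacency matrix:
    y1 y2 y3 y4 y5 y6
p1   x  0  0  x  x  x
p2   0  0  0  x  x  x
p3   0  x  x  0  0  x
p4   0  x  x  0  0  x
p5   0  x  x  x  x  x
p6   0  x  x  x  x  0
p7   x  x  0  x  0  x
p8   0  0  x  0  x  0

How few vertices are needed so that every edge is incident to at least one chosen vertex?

A maximum matching has 6 edges (e.g. p1–y1, p2–y5, p3–y6, p4–y2, p5–y4, p6–y3).
By König's theorem the minimum vertex cover has the same size. One such cover is {y1, y2, y3, y4, y5, y6}.

6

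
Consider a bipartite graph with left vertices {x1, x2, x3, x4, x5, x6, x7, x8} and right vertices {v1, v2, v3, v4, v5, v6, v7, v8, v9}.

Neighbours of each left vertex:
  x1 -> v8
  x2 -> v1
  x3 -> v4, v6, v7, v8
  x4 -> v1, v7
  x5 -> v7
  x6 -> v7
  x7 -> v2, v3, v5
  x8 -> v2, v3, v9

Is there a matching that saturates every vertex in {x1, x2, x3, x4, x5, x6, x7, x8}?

No

The set {x2, x4, x5, x6} has only 2 neighbours ({v1, v7}), so by Hall's theorem at most 6 of the 8 left vertices can be matched.
Hence no matching covers every left vertex.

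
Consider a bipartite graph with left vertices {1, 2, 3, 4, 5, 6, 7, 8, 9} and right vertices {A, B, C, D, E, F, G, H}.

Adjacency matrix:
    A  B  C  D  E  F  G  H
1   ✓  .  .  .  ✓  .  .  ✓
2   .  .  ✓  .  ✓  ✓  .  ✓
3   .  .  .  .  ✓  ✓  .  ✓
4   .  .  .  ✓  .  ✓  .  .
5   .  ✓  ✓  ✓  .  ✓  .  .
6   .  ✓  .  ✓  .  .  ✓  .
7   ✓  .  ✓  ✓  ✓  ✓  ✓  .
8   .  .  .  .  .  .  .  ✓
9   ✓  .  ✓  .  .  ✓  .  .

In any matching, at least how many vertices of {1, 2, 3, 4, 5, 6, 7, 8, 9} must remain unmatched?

1

One maximum matching: 1–A, 2–C, 3–E, 4–D, 5–F, 6–B, 7–G, 8–H.
The set {1, 2, 3, 4, 5, 6, 7, 8, 9} has only 8 neighbours ({A, B, C, D, E, F, G, H}), so by Hall's theorem at most 8 of the 9 left vertices can be matched.
That matches 8 of the 9, leaving 1 unmatched; no matching can do better.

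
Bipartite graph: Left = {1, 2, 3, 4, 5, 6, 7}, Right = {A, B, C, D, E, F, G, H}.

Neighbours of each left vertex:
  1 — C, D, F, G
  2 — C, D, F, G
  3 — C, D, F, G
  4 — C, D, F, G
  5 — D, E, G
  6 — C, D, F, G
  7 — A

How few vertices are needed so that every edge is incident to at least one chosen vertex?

6

The 6 edges 1–G, 2–D, 3–C, 4–F, 5–E, 7–A form a matching, so any vertex cover needs at least 6 vertices (one per matched edge).
Conversely {5, 7, C, D, F, G} meets every edge and has exactly 6 vertices, so 6 is optimal.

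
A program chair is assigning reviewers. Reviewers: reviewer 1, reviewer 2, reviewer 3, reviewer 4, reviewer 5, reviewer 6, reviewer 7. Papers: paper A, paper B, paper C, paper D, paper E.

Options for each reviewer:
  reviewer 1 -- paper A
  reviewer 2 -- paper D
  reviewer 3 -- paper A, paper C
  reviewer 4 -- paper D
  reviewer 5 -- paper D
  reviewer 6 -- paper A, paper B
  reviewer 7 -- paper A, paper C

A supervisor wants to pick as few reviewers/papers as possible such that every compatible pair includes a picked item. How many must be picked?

4

{reviewer 6, paper A, paper C, paper D} is a vertex cover of size 4: every edge has an endpoint in this set.
No smaller cover exists because reviewer 1–paper A, reviewer 2–paper D, reviewer 3–paper C, reviewer 6–paper B is a matching of size 4, and a cover must include an endpoint of each of these disjoint edges (König's theorem).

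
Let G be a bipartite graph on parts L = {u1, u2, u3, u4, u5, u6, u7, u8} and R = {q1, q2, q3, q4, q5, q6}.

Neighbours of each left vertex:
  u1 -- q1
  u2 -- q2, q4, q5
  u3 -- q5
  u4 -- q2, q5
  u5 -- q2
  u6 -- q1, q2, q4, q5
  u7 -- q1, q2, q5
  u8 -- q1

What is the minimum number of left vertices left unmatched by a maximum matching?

4

One maximum matching: u1→q1, u2→q4, u3→q5, u4→q2.
The set {u1, u2, u3, u4, u5, u6, u7, u8} has only 4 neighbours ({q1, q2, q4, q5}), so by Hall's theorem at most 4 of the 8 left vertices can be matched.
That matches 4 of the 8, leaving 4 unmatched; no matching can do better.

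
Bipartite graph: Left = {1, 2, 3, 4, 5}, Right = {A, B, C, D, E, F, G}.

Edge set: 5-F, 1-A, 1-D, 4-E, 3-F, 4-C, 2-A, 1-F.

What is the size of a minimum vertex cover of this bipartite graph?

The 4 edges 1–D, 2–A, 3–F, 4–E form a matching, so any vertex cover needs at least 4 vertices (one per matched edge).
Conversely {1, 2, 4, F} meets every edge and has exactly 4 vertices, so 4 is optimal.

4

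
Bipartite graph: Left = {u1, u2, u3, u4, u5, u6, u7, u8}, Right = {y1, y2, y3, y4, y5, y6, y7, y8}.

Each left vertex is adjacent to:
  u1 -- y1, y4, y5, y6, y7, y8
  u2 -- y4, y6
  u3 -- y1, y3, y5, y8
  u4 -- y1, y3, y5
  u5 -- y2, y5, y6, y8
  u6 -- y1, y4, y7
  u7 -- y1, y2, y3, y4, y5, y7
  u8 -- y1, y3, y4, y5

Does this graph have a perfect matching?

For example, pair u1→y8, u2→y6, u3→y1, u4→y5, u5→y2, u6→y7, u7→y4, u8→y3.
All 8 left vertices are covered.

Yes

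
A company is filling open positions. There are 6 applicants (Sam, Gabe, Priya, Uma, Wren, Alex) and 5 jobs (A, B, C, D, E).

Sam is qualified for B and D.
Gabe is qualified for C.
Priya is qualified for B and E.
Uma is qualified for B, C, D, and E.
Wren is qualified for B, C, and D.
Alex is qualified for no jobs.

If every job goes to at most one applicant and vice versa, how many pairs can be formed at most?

4

One maximum matching: Sam-D, Gabe-C, Priya-E, Uma-B.
The set {Sam, Gabe, Priya, Uma, Wren, Alex} has only 4 neighbours ({B, C, D, E}), so by Hall's theorem at most 4 of the 6 applicants can be matched.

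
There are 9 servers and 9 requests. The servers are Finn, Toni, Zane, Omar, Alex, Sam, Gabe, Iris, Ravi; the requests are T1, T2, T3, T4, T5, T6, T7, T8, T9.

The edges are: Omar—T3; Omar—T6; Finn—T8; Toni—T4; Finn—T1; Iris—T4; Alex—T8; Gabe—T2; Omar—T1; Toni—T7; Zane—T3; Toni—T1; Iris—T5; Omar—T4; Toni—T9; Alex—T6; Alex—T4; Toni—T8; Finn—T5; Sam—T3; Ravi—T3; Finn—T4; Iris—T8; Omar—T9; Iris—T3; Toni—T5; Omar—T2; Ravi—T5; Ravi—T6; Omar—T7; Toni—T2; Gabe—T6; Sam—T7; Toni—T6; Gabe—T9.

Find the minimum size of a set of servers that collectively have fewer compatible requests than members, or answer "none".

A matching saturating every server exists, for instance Finn→T1, Toni→T9, Zane→T3, Omar→T4, Alex→T8, Sam→T7, Gabe→T2, Iris→T5, Ravi→T6.
By Hall's marriage theorem, this means |N(S)| ≥ |S| for every subset S, so no violating subset exists.

none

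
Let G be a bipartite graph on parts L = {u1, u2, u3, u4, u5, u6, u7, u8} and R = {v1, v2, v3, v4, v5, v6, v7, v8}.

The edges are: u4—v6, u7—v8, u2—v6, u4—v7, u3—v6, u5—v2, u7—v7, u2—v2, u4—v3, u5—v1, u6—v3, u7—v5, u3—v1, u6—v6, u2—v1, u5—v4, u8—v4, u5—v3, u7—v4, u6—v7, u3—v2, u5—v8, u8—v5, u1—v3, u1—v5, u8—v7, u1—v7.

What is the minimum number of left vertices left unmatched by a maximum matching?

One maximum matching: u1–v5, u2–v1, u3–v2, u4–v6, u5–v4, u6–v3, u7–v8, u8–v7.
All 8 left vertices are matched, so no larger matching exists.
That matches 8 of the 8, leaving 0 unmatched; no matching can do better.

0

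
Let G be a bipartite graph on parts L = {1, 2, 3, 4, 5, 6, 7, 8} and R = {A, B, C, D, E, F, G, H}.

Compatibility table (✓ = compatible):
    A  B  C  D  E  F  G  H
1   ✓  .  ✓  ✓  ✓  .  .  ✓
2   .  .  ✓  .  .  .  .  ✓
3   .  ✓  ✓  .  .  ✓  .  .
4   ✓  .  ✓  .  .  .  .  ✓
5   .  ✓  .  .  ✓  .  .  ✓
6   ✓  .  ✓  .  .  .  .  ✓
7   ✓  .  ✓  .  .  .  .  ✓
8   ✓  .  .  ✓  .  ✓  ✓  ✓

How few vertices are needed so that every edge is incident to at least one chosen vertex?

A maximum matching has 7 edges (e.g. 1–E, 2–H, 3–F, 4–A, 5–B, 6–C, 8–G).
By König's theorem the minimum vertex cover has the same size. One such cover is {1, 3, 5, 8, A, C, H}.

7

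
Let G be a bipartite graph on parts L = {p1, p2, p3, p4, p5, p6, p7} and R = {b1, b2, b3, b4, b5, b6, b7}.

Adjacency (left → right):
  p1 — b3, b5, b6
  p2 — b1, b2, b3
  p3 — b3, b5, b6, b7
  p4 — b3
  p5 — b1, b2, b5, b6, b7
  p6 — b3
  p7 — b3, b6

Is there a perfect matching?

No

The set {p4, p6} has only 1 neighbour ({b3}), so by Hall's theorem at most 6 of the 7 left vertices can be matched.
Hence no matching covers every left vertex.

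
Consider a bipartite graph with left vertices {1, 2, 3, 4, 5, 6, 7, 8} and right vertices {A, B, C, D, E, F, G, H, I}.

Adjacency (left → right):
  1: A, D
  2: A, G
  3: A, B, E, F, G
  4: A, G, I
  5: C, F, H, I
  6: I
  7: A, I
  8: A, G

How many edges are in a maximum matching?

6

One maximum matching: 1–D, 2–A, 3–E, 4–G, 5–F, 6–I.
The set {2, 4, 6, 7, 8} has only 3 neighbours ({A, G, I}), so by Hall's theorem at most 6 of the 8 left vertices can be matched.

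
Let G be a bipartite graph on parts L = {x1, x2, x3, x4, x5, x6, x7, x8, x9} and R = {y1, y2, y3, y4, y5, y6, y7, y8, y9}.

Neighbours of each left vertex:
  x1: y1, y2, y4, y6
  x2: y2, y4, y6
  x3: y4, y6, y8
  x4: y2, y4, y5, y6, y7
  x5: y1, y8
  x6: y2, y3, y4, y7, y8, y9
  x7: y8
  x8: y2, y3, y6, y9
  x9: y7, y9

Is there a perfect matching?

One maximum matching: x1-y2, x2-y6, x3-y4, x4-y5, x5-y1, x6-y3, x7-y8, x8-y9, x9-y7.
All 9 left vertices are covered.

Yes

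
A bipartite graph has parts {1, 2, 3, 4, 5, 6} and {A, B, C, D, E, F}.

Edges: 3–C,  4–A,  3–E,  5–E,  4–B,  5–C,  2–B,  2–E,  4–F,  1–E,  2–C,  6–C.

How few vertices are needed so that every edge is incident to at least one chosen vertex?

4

A maximum matching has 4 edges (e.g. 1–E, 2–B, 3–C, 4–F).
By König's theorem the minimum vertex cover has the same size. One such cover is {2, 4, C, E}.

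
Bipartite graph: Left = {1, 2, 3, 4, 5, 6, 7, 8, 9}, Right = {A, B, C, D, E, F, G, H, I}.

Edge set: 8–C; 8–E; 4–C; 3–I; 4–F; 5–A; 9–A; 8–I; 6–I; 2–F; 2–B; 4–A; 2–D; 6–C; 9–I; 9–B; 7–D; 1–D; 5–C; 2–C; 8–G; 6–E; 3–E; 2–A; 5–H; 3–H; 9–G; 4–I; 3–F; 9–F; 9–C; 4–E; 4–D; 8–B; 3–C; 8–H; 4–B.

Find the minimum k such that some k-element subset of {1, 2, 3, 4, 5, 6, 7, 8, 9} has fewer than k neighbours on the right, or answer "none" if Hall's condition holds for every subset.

2

Take S = {1, 7}. Its neighbourhood is {D}, so |N(S)| = 1 < |S| = 2.
No single vertex violates Hall's condition since each has at least one neighbour, so 2 is the minimum.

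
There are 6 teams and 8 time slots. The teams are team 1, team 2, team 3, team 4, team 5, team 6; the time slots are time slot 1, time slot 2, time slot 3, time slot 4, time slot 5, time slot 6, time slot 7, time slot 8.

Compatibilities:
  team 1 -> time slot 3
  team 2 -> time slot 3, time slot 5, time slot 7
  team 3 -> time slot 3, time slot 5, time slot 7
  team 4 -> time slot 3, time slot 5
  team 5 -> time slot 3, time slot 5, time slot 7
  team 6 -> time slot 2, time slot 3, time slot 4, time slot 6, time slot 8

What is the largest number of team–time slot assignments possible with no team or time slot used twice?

One maximum matching: team 1–time slot 3, team 2–time slot 5, team 3–time slot 7, team 6–time slot 8.
The set {team 1, team 2, team 3, team 4, team 5} has only 3 neighbours ({time slot 3, time slot 5, time slot 7}), so by Hall's theorem at most 4 of the 6 teams can be matched.

4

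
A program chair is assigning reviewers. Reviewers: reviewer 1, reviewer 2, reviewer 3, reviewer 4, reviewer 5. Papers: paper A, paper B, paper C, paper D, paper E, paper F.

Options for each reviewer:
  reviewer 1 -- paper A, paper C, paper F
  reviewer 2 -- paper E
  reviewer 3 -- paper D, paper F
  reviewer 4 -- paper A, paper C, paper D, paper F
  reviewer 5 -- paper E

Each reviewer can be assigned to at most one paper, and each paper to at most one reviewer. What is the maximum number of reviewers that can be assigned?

For example, pair reviewer 1-paper C, reviewer 2-paper E, reviewer 3-paper F, reviewer 4-paper D.
The set {reviewer 2, reviewer 5} has only 1 neighbour ({paper E}), so by Hall's theorem at most 4 of the 5 reviewers can be matched.

4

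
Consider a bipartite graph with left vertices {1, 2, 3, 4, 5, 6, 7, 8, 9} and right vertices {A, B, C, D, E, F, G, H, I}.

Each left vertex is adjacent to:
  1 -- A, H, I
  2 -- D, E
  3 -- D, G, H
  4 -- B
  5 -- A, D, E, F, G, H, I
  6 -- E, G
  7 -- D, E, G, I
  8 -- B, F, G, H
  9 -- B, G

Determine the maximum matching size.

8

For example, pair 1–I, 2–D, 3–H, 4–B, 5–A, 6–G, 7–E, 8–F.
The set {1, 2, 3, 4, 5, 6, 7, 8, 9} has only 8 neighbours ({A, B, D, E, F, G, H, I}), so by Hall's theorem at most 8 of the 9 left vertices can be matched.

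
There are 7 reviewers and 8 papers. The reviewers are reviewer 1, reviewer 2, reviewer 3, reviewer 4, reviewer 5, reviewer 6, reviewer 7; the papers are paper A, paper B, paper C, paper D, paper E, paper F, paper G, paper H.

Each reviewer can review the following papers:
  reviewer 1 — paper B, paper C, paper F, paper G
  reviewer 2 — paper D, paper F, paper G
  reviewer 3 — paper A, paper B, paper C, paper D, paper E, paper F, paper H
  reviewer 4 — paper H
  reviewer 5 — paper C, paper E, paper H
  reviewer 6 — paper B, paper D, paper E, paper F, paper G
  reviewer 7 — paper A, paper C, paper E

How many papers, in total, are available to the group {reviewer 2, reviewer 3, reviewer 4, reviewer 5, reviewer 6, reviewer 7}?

The union of neighbours of {reviewer 2, reviewer 3, reviewer 4, reviewer 5, reviewer 6, reviewer 7} is {paper A, paper B, paper C, paper D, paper E, paper F, paper G, paper H}, which has 8 elements.
Since |N(S)| = 8 ≥ |S| = 6, Hall's condition holds for this subset.

8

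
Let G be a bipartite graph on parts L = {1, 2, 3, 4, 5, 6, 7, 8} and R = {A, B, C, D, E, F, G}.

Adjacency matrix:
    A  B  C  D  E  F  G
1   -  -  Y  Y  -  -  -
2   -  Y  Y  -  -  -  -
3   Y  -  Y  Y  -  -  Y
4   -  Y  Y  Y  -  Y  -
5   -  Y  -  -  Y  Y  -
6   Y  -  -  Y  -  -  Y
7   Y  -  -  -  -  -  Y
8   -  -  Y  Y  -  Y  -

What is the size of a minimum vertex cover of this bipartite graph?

A maximum matching has 7 edges (e.g. 1–C, 2–B, 3–A, 4–F, 5–E, 6–D, 7–G).
By König's theorem the minimum vertex cover has the same size. One such cover is {5, A, B, C, D, F, G}.

7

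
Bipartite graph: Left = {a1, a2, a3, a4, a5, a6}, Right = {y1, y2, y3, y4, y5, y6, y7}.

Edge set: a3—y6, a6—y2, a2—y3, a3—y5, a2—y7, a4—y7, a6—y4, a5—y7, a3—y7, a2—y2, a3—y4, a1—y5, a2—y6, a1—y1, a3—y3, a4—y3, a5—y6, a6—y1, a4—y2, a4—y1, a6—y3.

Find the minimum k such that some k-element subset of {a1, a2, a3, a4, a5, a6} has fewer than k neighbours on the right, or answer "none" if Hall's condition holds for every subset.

A matching saturating every left vertex exists, for instance a1→y5, a2→y2, a3→y6, a4→y1, a5→y7, a6→y3.
By Hall's marriage theorem, this means |N(S)| ≥ |S| for every subset S, so no violating subset exists.

none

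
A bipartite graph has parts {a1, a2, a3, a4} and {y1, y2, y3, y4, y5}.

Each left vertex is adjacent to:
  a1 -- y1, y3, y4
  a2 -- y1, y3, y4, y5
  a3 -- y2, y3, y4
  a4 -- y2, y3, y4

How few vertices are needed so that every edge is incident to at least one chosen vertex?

A maximum matching has 4 edges (e.g. a1–y4, a2–y1, a3–y2, a4–y3).
By König's theorem the minimum vertex cover has the same size. One such cover is {a1, a2, a3, a4}.

4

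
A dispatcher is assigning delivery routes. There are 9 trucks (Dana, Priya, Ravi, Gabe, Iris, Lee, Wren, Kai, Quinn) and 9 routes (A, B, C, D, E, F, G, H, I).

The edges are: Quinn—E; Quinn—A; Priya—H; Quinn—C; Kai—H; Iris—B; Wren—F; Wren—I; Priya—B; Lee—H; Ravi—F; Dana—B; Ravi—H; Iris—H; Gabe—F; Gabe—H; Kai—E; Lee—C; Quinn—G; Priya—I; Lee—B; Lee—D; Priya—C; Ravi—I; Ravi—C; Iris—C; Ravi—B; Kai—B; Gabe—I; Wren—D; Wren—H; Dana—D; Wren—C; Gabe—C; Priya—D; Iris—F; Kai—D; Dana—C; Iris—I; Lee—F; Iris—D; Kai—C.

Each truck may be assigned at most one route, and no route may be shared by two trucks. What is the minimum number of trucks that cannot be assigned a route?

A valid assignment of size 8: Dana–D, Priya–I, Ravi–F, Gabe–C, Iris–B, Lee–H, Kai–E, Quinn–G.
The set {Dana, Priya, Ravi, Gabe, Iris, Lee, Wren} has only 6 neighbours ({B, C, D, F, H, I}), so by Hall's theorem at most 8 of the 9 trucks can be matched.
That matches 8 of the 9, leaving 1 unmatched; no matching can do better.

1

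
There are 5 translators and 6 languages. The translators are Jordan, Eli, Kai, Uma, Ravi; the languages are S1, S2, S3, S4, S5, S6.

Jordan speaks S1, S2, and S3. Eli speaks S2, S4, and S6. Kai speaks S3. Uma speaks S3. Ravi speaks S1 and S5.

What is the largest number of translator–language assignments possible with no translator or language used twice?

A valid assignment of size 4: Jordan–S2, Eli–S4, Kai–S3, Ravi–S1.
The set {Kai, Uma} has only 1 neighbour ({S3}), so by Hall's theorem at most 4 of the 5 translators can be matched.

4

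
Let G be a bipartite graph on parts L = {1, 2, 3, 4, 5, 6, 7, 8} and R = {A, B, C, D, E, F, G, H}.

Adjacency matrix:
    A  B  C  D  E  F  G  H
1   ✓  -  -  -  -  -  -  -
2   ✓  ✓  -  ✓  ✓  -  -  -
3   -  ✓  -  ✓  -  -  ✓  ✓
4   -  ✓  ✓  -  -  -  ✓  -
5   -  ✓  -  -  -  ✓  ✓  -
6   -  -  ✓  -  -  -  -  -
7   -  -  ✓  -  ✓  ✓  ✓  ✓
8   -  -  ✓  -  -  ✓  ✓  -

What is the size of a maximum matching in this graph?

A valid assignment of size 8: 1–A, 2–D, 3–H, 4–G, 5–B, 6–C, 7–E, 8–F.
All 8 left vertices are matched, so no larger matching exists.

8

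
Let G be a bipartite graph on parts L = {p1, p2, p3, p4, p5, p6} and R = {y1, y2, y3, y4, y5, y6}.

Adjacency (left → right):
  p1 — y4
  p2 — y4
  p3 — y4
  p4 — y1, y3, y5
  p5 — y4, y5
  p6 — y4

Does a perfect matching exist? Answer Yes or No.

No

The set {p1, p2, p3, p6} has only 1 neighbour ({y4}), so by Hall's theorem at most 3 of the 6 left vertices can be matched.
Hence no matching covers every left vertex.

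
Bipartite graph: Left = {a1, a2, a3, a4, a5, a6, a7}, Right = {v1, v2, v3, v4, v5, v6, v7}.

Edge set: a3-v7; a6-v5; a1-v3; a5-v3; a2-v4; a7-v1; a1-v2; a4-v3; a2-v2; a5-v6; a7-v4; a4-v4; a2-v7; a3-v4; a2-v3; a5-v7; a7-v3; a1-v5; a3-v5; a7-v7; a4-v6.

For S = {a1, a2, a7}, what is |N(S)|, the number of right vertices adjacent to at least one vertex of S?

6

The union of neighbours of {a1, a2, a7} is {v1, v2, v3, v4, v5, v7}, which has 6 elements.
Since |N(S)| = 6 ≥ |S| = 3, Hall's condition holds for this subset.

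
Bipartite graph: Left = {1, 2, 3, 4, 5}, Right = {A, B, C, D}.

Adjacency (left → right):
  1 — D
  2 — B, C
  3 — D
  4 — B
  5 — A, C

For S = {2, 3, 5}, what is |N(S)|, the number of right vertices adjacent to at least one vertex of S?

The union of neighbours of {2, 3, 5} is {A, B, C, D}, which has 4 elements.
Since |N(S)| = 4 ≥ |S| = 3, Hall's condition holds for this subset.

4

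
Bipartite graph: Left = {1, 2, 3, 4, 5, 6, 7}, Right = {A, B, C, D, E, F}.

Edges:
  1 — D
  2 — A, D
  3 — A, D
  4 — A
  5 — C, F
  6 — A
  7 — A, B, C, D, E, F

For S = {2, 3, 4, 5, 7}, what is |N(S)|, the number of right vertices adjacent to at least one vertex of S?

6

The union of neighbours of {2, 3, 4, 5, 7} is {A, B, C, D, E, F}, which has 6 elements.
Since |N(S)| = 6 ≥ |S| = 5, Hall's condition holds for this subset.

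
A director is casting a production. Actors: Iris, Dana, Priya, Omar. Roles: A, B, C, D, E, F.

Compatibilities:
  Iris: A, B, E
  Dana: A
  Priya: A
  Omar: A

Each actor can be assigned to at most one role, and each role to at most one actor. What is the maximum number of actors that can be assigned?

2

One maximum matching: Iris-B, Dana-A.
The set {Dana, Priya, Omar} has only 1 neighbour ({A}), so by Hall's theorem at most 2 of the 4 actors can be matched.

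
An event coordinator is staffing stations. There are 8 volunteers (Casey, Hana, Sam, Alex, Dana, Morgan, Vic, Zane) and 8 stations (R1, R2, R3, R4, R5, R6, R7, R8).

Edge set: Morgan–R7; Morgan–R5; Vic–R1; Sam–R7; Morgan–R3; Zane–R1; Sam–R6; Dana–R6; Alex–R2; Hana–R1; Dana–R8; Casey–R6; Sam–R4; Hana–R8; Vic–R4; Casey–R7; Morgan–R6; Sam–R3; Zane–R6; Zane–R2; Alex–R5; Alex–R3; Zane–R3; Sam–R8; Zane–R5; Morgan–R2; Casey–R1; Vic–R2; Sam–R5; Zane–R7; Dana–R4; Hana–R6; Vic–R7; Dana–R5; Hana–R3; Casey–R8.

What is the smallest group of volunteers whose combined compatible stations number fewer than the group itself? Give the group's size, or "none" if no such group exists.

A matching saturating every volunteer exists, for instance Casey→R7, Hana→R8, Sam→R4, Alex→R2, Dana→R5, Morgan→R3, Vic→R1, Zane→R6.
By Hall's marriage theorem, this means |N(S)| ≥ |S| for every subset S, so no violating subset exists.

none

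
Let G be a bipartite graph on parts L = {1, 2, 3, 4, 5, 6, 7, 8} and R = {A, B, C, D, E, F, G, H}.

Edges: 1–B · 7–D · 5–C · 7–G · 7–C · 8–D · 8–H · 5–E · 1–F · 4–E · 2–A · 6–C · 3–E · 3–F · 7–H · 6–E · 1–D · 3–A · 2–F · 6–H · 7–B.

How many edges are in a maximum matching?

One maximum matching: 1–B, 2–A, 3–F, 4–E, 5–C, 6–H, 7–G, 8–D.
This saturates every left vertex, so 8 is the maximum.

8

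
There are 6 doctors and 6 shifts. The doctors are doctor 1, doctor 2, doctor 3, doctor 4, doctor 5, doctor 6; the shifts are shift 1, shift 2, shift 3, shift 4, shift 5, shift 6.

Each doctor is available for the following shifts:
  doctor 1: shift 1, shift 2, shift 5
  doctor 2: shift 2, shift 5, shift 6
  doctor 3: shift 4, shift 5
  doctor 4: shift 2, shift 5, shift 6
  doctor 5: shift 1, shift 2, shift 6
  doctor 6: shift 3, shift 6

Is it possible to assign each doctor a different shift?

A valid assignment of size 6: doctor 1–shift 1, doctor 2–shift 5, doctor 3–shift 4, doctor 4–shift 6, doctor 5–shift 2, doctor 6–shift 3.
All 6 doctors are covered.

Yes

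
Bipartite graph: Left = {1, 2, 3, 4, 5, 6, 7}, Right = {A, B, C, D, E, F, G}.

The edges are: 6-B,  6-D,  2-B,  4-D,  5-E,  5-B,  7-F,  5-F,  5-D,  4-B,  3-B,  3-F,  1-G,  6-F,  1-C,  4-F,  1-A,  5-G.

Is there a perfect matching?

No

The set {2, 3, 4, 6, 7} has only 3 neighbours ({B, D, F}), so by Hall's theorem at most 5 of the 7 left vertices can be matched.
Hence no matching covers every left vertex.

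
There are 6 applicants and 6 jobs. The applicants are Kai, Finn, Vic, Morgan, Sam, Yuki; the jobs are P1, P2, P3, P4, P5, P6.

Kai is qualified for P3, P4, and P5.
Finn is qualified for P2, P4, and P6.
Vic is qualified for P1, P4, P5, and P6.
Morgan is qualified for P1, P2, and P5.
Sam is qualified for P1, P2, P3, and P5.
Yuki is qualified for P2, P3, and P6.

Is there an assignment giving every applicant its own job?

For example, pair Kai-P3, Finn-P4, Vic-P1, Morgan-P2, Sam-P5, Yuki-P6.
Every applicant is matched, so this is a perfect matching.

Yes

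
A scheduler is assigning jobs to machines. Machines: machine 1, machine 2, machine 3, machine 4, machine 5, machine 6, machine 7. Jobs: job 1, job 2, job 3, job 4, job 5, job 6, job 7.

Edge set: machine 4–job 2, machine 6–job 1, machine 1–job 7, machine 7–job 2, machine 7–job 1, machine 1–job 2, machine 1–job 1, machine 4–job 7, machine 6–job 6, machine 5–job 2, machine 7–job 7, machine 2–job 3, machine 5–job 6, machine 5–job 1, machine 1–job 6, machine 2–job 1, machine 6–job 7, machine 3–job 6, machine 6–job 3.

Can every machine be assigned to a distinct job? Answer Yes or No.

The set {machine 1, machine 2, machine 3, machine 4, machine 5, machine 6, machine 7} has only 5 neighbours ({job 1, job 2, job 3, job 6, job 7}), so by Hall's theorem at most 5 of the 7 machines can be matched.
Hence no matching covers every machine.

No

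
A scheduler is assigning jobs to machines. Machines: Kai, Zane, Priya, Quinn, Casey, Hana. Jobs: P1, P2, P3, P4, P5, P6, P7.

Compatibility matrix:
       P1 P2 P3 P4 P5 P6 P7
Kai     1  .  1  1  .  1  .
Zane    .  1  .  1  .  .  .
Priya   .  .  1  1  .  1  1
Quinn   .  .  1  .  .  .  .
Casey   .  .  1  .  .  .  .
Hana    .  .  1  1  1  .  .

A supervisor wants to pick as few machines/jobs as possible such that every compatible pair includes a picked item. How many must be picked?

{Kai, Zane, Priya, Hana, P3} is a vertex cover of size 5: every edge has an endpoint in this set.
No smaller cover exists because Kai–P1, Zane–P4, Priya–P7, Quinn–P3, Hana–P5 is a matching of size 5, and a cover must include an endpoint of each of these disjoint edges (König's theorem).

5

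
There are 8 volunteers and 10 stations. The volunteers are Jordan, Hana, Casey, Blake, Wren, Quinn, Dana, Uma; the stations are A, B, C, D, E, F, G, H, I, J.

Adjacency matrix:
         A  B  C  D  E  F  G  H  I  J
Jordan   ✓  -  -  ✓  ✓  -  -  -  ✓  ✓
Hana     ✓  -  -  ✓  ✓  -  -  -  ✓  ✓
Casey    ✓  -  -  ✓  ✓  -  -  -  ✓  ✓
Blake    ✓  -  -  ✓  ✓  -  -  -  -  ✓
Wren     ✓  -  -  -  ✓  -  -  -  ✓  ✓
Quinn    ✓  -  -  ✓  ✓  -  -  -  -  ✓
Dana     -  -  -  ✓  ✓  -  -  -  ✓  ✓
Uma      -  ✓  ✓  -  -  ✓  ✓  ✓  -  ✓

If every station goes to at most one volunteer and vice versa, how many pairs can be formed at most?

A valid assignment of size 6: Jordan-J, Hana-D, Casey-A, Blake-E, Wren-I, Uma-G.
The set {Jordan, Hana, Casey, Blake, Wren, Quinn, Dana} has only 5 neighbours ({A, D, E, I, J}), so by Hall's theorem at most 6 of the 8 volunteers can be matched.

6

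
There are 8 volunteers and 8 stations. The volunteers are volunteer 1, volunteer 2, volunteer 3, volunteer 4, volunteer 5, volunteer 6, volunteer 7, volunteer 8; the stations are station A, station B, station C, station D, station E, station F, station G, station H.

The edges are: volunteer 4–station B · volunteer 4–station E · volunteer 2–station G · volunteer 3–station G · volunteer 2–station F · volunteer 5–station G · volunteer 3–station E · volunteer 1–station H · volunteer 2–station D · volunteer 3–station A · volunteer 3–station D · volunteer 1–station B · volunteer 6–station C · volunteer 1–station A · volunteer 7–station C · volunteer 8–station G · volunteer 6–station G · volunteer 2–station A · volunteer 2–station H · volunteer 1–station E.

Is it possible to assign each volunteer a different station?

The set {volunteer 5, volunteer 6, volunteer 7, volunteer 8} has only 2 neighbours ({station C, station G}), so by Hall's theorem at most 6 of the 8 volunteers can be matched.
Hence no matching covers every volunteer.

No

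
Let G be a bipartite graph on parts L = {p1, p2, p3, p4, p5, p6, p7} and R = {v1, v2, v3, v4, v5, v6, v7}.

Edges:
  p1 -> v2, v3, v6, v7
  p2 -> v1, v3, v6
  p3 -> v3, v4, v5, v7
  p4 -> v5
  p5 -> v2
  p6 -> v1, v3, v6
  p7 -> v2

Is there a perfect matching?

No

The set {p5, p7} has only 1 neighbour ({v2}), so by Hall's theorem at most 6 of the 7 left vertices can be matched.
Hence no matching covers every left vertex.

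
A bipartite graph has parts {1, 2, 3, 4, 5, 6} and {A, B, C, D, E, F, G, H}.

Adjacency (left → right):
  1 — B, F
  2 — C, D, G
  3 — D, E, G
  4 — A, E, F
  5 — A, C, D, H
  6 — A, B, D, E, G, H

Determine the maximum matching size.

6

For example, pair 1→B, 2→C, 3→E, 4→F, 5→D, 6→G.
All 6 left vertices are matched, so no larger matching exists.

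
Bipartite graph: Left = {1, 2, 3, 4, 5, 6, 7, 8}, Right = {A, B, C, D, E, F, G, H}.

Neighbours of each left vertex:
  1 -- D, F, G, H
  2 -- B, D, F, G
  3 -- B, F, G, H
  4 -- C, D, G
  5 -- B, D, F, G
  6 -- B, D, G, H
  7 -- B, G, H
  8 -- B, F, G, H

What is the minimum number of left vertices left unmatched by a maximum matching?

2

One maximum matching: 1-H, 2-D, 3-G, 4-C, 5-F, 6-B.
The set {1, 2, 3, 5, 6, 7, 8} has only 5 neighbours ({B, D, F, G, H}), so by Hall's theorem at most 6 of the 8 left vertices can be matched.
That matches 6 of the 8, leaving 2 unmatched; no matching can do better.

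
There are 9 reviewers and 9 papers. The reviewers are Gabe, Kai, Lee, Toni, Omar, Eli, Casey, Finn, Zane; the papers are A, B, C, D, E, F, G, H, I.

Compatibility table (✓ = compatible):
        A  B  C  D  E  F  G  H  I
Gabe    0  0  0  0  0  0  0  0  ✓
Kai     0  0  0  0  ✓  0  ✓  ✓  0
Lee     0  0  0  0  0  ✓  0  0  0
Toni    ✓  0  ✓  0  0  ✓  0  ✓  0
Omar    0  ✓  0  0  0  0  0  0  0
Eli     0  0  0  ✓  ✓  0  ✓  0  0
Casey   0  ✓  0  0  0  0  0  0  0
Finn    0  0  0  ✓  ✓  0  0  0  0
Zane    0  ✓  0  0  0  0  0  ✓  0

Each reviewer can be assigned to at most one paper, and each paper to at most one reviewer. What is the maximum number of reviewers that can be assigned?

8

A valid assignment of size 8: Gabe→I, Kai→G, Lee→F, Toni→C, Omar→B, Eli→D, Finn→E, Zane→H.
The set {Omar, Casey} has only 1 neighbour ({B}), so by Hall's theorem at most 8 of the 9 reviewers can be matched.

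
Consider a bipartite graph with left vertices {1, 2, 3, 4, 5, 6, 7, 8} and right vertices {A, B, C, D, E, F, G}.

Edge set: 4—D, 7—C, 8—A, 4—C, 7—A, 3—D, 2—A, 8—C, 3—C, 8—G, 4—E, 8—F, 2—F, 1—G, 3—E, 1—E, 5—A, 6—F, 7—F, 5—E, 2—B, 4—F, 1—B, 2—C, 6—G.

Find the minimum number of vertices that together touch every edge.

{A, B, C, D, E, F, G} is a vertex cover of size 7: every edge has an endpoint in this set.
No smaller cover exists because 1–E, 2–B, 3–D, 4–C, 5–A, 6–G, 7–F is a matching of size 7, and a cover must include an endpoint of each of these disjoint edges (König's theorem).

7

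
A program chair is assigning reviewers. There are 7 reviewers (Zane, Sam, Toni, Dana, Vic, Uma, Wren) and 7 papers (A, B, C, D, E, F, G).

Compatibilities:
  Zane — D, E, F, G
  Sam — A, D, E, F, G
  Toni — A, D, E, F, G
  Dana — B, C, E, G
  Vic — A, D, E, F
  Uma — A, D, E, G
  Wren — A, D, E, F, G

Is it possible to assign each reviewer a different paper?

No

The set {Zane, Sam, Toni, Vic, Uma, Wren} has only 5 neighbours ({A, D, E, F, G}), so by Hall's theorem at most 6 of the 7 reviewers can be matched.
Hence no matching covers every reviewer.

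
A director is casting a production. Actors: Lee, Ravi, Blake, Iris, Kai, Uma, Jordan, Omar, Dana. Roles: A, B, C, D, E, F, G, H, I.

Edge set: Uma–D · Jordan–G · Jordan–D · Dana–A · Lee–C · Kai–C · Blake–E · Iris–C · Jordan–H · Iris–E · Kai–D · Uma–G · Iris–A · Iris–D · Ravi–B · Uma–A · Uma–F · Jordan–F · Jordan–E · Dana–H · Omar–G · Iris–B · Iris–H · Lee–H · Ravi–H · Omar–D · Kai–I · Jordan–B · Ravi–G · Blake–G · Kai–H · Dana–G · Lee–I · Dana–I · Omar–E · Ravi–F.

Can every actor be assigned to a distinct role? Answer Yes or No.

Yes

One maximum matching: Lee–C, Ravi–B, Blake–G, Iris–A, Kai–D, Uma–F, Jordan–H, Omar–E, Dana–I.
Every actor is matched, so this is a perfect matching.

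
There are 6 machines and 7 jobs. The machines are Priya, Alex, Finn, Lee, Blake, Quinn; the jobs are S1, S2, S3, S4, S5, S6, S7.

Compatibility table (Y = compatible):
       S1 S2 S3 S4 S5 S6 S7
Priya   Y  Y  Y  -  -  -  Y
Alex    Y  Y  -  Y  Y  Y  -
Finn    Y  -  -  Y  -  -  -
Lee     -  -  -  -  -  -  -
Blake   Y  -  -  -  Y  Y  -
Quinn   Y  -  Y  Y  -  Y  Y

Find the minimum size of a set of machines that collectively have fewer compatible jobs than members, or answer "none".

1

Take S = {Lee}. Its neighbourhood is {}, so |N(S)| = 0 < |S| = 1.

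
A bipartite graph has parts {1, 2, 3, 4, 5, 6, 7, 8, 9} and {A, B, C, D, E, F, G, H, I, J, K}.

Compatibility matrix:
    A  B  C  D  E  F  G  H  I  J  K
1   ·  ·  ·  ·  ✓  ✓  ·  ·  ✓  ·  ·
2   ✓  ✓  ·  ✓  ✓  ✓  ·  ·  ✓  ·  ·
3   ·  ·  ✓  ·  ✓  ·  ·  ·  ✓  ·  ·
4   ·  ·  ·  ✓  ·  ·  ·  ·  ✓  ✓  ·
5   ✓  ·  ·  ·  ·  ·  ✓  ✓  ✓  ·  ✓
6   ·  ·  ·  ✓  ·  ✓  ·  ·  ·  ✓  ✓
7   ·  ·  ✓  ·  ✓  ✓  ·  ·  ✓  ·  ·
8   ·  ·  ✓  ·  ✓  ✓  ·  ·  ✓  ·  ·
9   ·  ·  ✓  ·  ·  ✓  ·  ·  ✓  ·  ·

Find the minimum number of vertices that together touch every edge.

8

The 8 edges 1–F, 2–A, 3–I, 4–D, 5–G, 6–J, 7–C, 8–E form a matching, so any vertex cover needs at least 8 vertices (one per matched edge).
Conversely {2, 4, 5, 6, C, E, F, I} meets every edge and has exactly 8 vertices, so 8 is optimal.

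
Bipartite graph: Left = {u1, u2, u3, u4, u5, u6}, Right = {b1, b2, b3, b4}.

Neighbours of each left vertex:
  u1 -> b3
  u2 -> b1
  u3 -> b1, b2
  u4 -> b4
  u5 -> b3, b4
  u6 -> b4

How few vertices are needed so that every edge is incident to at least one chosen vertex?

4

{u2, u3, b3, b4} is a vertex cover of size 4: every edge has an endpoint in this set.
No smaller cover exists because u1–b3, u2–b1, u3–b2, u4–b4 is a matching of size 4, and a cover must include an endpoint of each of these disjoint edges (König's theorem).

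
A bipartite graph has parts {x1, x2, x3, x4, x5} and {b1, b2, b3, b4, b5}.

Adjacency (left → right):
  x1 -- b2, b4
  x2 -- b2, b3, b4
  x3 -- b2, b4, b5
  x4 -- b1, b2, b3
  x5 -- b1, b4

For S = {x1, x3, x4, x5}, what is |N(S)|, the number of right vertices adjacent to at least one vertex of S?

5

The union of neighbours of {x1, x3, x4, x5} is {b1, b2, b3, b4, b5}, which has 5 elements.
Since |N(S)| = 5 ≥ |S| = 4, Hall's condition holds for this subset.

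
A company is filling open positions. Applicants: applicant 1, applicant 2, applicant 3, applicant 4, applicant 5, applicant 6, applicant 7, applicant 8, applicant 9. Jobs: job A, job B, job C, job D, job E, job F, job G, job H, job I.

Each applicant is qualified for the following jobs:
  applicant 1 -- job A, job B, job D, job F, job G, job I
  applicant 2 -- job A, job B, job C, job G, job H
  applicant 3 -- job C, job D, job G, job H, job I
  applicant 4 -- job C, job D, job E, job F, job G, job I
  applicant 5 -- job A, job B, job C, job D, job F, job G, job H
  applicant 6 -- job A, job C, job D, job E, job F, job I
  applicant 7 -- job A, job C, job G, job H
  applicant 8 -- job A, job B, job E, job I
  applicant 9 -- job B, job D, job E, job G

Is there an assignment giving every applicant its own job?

A valid assignment of size 9: applicant 1-job B, applicant 2-job C, applicant 3-job D, applicant 4-job E, applicant 5-job H, applicant 6-job F, applicant 7-job A, applicant 8-job I, applicant 9-job G.
All 9 applicants are covered.

Yes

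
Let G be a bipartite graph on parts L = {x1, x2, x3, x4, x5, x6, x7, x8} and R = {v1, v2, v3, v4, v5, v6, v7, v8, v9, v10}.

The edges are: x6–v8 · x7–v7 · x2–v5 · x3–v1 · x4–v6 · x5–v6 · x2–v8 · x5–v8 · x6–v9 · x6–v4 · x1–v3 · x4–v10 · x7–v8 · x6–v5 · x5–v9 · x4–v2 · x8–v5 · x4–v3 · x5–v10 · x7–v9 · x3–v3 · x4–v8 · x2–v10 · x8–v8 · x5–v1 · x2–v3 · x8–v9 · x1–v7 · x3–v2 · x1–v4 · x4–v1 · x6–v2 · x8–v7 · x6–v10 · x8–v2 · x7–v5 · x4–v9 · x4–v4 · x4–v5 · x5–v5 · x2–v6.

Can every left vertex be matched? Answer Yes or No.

Yes

For example, pair x1–v4, x2–v3, x3–v1, x4–v8, x5–v6, x6–v10, x7–v7, x8–v2.
All 8 left vertices are covered.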